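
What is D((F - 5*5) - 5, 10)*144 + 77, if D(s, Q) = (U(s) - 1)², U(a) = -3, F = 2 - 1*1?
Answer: 2381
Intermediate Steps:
F = 1 (F = 2 - 1 = 1)
D(s, Q) = 16 (D(s, Q) = (-3 - 1)² = (-4)² = 16)
D((F - 5*5) - 5, 10)*144 + 77 = 16*144 + 77 = 2304 + 77 = 2381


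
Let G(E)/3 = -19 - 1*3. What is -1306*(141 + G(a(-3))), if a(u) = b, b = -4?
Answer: -97950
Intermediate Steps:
a(u) = -4
G(E) = -66 (G(E) = 3*(-19 - 1*3) = 3*(-19 - 3) = 3*(-22) = -66)
-1306*(141 + G(a(-3))) = -1306*(141 - 66) = -1306*75 = -97950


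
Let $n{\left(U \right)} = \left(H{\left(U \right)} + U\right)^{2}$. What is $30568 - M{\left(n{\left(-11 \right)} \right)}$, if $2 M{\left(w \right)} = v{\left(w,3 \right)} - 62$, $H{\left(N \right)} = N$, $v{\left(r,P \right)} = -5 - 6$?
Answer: $\frac{61209}{2} \approx 30605.0$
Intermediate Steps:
$v{\left(r,P \right)} = -11$ ($v{\left(r,P \right)} = -5 - 6 = -11$)
$n{\left(U \right)} = 4 U^{2}$ ($n{\left(U \right)} = \left(U + U\right)^{2} = \left(2 U\right)^{2} = 4 U^{2}$)
$M{\left(w \right)} = - \frac{73}{2}$ ($M{\left(w \right)} = \frac{-11 - 62}{2} = \frac{1}{2} \left(-73\right) = - \frac{73}{2}$)
$30568 - M{\left(n{\left(-11 \right)} \right)} = 30568 - - \frac{73}{2} = 30568 + \frac{73}{2} = \frac{61209}{2}$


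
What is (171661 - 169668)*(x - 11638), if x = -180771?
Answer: -383471137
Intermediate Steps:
(171661 - 169668)*(x - 11638) = (171661 - 169668)*(-180771 - 11638) = 1993*(-192409) = -383471137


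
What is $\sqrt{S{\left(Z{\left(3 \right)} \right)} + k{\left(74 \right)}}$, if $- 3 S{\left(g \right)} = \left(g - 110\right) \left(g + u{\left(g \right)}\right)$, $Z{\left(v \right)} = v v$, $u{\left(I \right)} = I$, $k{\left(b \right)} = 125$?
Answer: $\sqrt{731} \approx 27.037$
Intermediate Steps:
$Z{\left(v \right)} = v^{2}$
$S{\left(g \right)} = - \frac{2 g \left(-110 + g\right)}{3}$ ($S{\left(g \right)} = - \frac{\left(g - 110\right) \left(g + g\right)}{3} = - \frac{\left(-110 + g\right) 2 g}{3} = - \frac{2 g \left(-110 + g\right)}{3}$)
$\sqrt{S{\left(Z{\left(3 \right)} \right)} + k{\left(74 \right)}} = \sqrt{\frac{2 \cdot 3^{2} \left(110 - 3^{2}\right)}{3} + 125} = \sqrt{\frac{2}{3} \cdot 9 \left(110 - 9\right) + 125} = \sqrt{\frac{2}{3} \cdot 9 \cdot 101 + 125} = \sqrt{606 + 125} = \sqrt{731}$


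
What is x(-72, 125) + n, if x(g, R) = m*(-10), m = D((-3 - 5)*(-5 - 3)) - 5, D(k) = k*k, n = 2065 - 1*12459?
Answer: -51304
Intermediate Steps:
n = -10394 (n = 2065 - 12459 = -10394)
D(k) = k²
m = 4091 (m = ((-3 - 5)*(-5 - 3))² - 5 = (-8*(-8))² - 5 = 64² - 5 = 4096 - 5 = 4091)
x(g, R) = -40910 (x(g, R) = 4091*(-10) = -40910)
x(-72, 125) + n = -40910 - 10394 = -51304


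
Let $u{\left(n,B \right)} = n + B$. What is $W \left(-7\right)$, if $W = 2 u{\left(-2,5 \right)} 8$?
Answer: $-336$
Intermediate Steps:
$u{\left(n,B \right)} = B + n$
$W = 48$ ($W = 2 \left(5 - 2\right) 8 = 2 \cdot 3 \cdot 8 = 6 \cdot 8 = 48$)
$W \left(-7\right) = 48 \left(-7\right) = -336$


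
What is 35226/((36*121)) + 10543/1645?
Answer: 5770671/398090 ≈ 14.496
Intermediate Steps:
35226/((36*121)) + 10543/1645 = 35226/4356 + 10543*(1/1645) = 35226*(1/4356) + 10543/1645 = 1957/242 + 10543/1645 = 5770671/398090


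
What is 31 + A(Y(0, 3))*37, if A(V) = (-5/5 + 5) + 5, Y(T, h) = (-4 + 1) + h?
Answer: 364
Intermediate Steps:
Y(T, h) = -3 + h
A(V) = 9 (A(V) = (-5*1/5 + 5) + 5 = (-1 + 5) + 5 = 4 + 5 = 9)
31 + A(Y(0, 3))*37 = 31 + 9*37 = 31 + 333 = 364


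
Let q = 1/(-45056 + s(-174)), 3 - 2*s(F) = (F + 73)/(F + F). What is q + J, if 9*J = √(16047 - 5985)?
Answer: -696/31358033 + √1118/3 ≈ 11.145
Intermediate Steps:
s(F) = 3/2 - (73 + F)/(4*F) (s(F) = 3/2 - (F + 73)/(2*(F + F)) = 3/2 - (73 + F)/(2*(2*F)) = 3/2 - (73 + F)*1/(2*F)/2 = 3/2 - (73 + F)/(4*F))
q = -696/31358033 (q = 1/(-45056 + (¼)*(-73 + 5*(-174))/(-174)) = 1/(-45056 + (¼)*(-1/174)*(-73 - 870)) = 1/(-45056 + (¼)*(-1/174)*(-943)) = 1/(-45056 + 943/696) = 1/(-31358033/696) = -696/31358033 ≈ -2.2195e-5)
J = √1118/3 (J = √(16047 - 5985)/9 = √10062/9 = (3*√1118)/9 = √1118/3 ≈ 11.146)
q + J = -696/31358033 + √1118/3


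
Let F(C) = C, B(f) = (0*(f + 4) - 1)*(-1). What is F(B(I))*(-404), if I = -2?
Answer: -404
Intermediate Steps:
B(f) = 1 (B(f) = (0*(4 + f) - 1)*(-1) = (0 - 1)*(-1) = -1*(-1) = 1)
F(B(I))*(-404) = 1*(-404) = -404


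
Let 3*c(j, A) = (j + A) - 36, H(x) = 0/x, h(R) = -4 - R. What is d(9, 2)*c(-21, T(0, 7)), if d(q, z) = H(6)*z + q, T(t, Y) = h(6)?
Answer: -201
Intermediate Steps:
T(t, Y) = -10 (T(t, Y) = -4 - 1*6 = -4 - 6 = -10)
H(x) = 0
d(q, z) = q (d(q, z) = 0*z + q = 0 + q = q)
c(j, A) = -12 + A/3 + j/3 (c(j, A) = ((j + A) - 36)/3 = ((A + j) - 36)/3 = (-36 + A + j)/3 = -12 + A/3 + j/3)
d(9, 2)*c(-21, T(0, 7)) = 9*(-12 + (1/3)*(-10) + (1/3)*(-21)) = 9*(-12 - 10/3 - 7) = 9*(-67/3) = -201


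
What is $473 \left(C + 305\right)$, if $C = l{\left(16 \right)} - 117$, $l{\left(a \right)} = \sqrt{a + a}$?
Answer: $88924 + 1892 \sqrt{2} \approx 91600.0$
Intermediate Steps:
$l{\left(a \right)} = \sqrt{2} \sqrt{a}$ ($l{\left(a \right)} = \sqrt{2 a} = \sqrt{2} \sqrt{a}$)
$C = -117 + 4 \sqrt{2}$ ($C = \sqrt{2} \sqrt{16} - 117 = \sqrt{2} \cdot 4 - 117 = 4 \sqrt{2} - 117 = -117 + 4 \sqrt{2} \approx -111.34$)
$473 \left(C + 305\right) = 473 \left(\left(-117 + 4 \sqrt{2}\right) + 305\right) = 473 \left(188 + 4 \sqrt{2}\right) = 88924 + 1892 \sqrt{2}$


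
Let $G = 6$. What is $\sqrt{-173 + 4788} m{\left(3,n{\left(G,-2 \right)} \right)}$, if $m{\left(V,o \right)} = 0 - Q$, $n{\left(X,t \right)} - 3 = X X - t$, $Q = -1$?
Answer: $\sqrt{4615} \approx 67.934$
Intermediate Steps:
$n{\left(X,t \right)} = 3 + X^{2} - t$ ($n{\left(X,t \right)} = 3 + \left(X X - t\right) = 3 + \left(X^{2} - t\right) = 3 + X^{2} - t$)
$m{\left(V,o \right)} = 1$ ($m{\left(V,o \right)} = 0 - -1 = 0 + 1 = 1$)
$\sqrt{-173 + 4788} m{\left(3,n{\left(G,-2 \right)} \right)} = \sqrt{-173 + 4788} \cdot 1 = \sqrt{4615} \cdot 1 = \sqrt{4615}$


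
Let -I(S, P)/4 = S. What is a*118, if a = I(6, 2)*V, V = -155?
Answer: 438960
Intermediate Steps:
I(S, P) = -4*S
a = 3720 (a = -4*6*(-155) = -24*(-155) = 3720)
a*118 = 3720*118 = 438960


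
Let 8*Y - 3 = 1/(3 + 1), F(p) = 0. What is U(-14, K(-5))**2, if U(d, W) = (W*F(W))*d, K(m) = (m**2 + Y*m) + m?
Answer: 0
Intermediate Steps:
Y = 13/32 (Y = 3/8 + 1/(8*(3 + 1)) = 3/8 + (1/8)/4 = 3/8 + (1/8)*(1/4) = 3/8 + 1/32 = 13/32 ≈ 0.40625)
K(m) = m**2 + 45*m/32 (K(m) = (m**2 + 13*m/32) + m = m**2 + 45*m/32)
U(d, W) = 0 (U(d, W) = (W*0)*d = 0*d = 0)
U(-14, K(-5))**2 = 0**2 = 0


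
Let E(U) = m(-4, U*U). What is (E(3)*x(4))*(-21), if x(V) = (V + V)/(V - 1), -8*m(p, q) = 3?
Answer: 21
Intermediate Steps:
m(p, q) = -3/8 (m(p, q) = -1/8*3 = -3/8)
E(U) = -3/8
x(V) = 2*V/(-1 + V) (x(V) = (2*V)/(-1 + V) = 2*V/(-1 + V))
(E(3)*x(4))*(-21) = -3*4/(4*(-1 + 4))*(-21) = -3*4/(4*3)*(-21) = -3/8*8/3*(-21) = -1*(-21) = 21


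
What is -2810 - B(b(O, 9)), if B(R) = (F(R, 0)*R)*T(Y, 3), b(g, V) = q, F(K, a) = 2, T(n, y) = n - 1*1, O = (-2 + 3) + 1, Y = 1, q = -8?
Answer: -2810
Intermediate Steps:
O = 2 (O = 1 + 1 = 2)
T(n, y) = -1 + n (T(n, y) = n - 1 = -1 + n)
b(g, V) = -8
B(R) = 0 (B(R) = (2*R)*(-1 + 1) = (2*R)*0 = 0)
-2810 - B(b(O, 9)) = -2810 - 1*0 = -2810 + 0 = -2810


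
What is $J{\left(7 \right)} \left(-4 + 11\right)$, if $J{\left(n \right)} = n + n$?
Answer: $98$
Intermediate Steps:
$J{\left(n \right)} = 2 n$
$J{\left(7 \right)} \left(-4 + 11\right) = 2 \cdot 7 \left(-4 + 11\right) = 14 \cdot 7 = 98$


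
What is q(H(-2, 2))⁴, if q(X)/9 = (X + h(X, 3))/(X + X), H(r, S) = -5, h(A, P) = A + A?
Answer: 531441/16 ≈ 33215.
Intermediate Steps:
h(A, P) = 2*A
q(X) = 27/2 (q(X) = 9*((X + 2*X)/(X + X)) = 9*((3*X)/((2*X))) = 9*((3*X)*(1/(2*X))) = 9*(3/2) = 27/2)
q(H(-2, 2))⁴ = (27/2)⁴ = 531441/16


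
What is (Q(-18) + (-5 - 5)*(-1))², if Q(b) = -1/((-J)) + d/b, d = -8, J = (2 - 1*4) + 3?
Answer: 10609/81 ≈ 130.98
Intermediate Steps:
J = 1 (J = (2 - 4) + 3 = -2 + 3 = 1)
Q(b) = 1 - 8/b (Q(b) = -1/((-1*1)) - 8/b = -1/(-1) - 8/b = -1*(-1) - 8/b = 1 - 8/b)
(Q(-18) + (-5 - 5)*(-1))² = ((-8 - 18)/(-18) + (-5 - 5)*(-1))² = (-1/18*(-26) - 10*(-1))² = (13/9 + 10)² = (103/9)² = 10609/81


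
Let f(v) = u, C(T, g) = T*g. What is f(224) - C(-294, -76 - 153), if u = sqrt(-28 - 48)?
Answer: -67326 + 2*I*sqrt(19) ≈ -67326.0 + 8.7178*I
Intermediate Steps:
u = 2*I*sqrt(19) (u = sqrt(-76) = 2*I*sqrt(19) ≈ 8.7178*I)
f(v) = 2*I*sqrt(19)
f(224) - C(-294, -76 - 153) = 2*I*sqrt(19) - (-294)*(-76 - 153) = 2*I*sqrt(19) - (-294)*(-229) = 2*I*sqrt(19) - 1*67326 = 2*I*sqrt(19) - 67326 = -67326 + 2*I*sqrt(19)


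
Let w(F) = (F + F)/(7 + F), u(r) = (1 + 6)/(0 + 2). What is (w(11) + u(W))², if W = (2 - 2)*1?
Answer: 7225/324 ≈ 22.299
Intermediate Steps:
W = 0 (W = 0*1 = 0)
u(r) = 7/2
w(F) = 2*F/(7 + F) (w(F) = (2*F)/(7 + F) = 2*F/(7 + F))
(w(11) + u(W))² = (2*11/(7 + 11) + 7/2)² = (2*11/18 + 7/2)² = (2*11*(1/18) + 7/2)² = (11/9 + 7/2)² = (85/18)² = 7225/324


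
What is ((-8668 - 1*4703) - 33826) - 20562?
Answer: -67759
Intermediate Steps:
((-8668 - 1*4703) - 33826) - 20562 = ((-8668 - 4703) - 33826) - 20562 = (-13371 - 33826) - 20562 = -47197 - 20562 = -67759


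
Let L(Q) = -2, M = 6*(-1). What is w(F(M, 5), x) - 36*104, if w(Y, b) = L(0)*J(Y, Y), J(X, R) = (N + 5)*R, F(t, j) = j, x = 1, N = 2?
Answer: -3814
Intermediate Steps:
M = -6
J(X, R) = 7*R (J(X, R) = (2 + 5)*R = 7*R)
w(Y, b) = -14*Y
w(F(M, 5), x) - 36*104 = -14*5 - 36*104 = -70 - 3744 = -3814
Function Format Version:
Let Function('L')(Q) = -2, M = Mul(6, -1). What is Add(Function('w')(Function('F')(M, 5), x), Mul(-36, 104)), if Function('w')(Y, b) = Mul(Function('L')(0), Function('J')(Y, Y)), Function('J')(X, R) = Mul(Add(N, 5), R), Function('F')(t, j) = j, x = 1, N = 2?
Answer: -3814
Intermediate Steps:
M = -6
Function('J')(X, R) = Mul(7, R) (Function('J')(X, R) = Mul(Add(2, 5), R) = Mul(7, R))
Function('w')(Y, b) = Mul(-14, Y) (Function('w')(Y, b) = Mul(-2, Mul(7, Y)) = Mul(-14, Y))
Add(Function('w')(Function('F')(M, 5), x), Mul(-36, 104)) = Add(Mul(-14, 5), Mul(-36, 104)) = Add(-70, -3744) = -3814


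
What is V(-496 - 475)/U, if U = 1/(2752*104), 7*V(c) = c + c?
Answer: -555815936/7 ≈ -7.9402e+7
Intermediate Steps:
V(c) = 2*c/7 (V(c) = (c + c)/7 = (2*c)/7 = 2*c/7)
U = 1/286208 ≈ 3.4940e-6
V(-496 - 475)/U = (2*(-496 - 475)/7)/(1/286208) = ((2/7)*(-971))*286208 = -1942/7*286208 = -555815936/7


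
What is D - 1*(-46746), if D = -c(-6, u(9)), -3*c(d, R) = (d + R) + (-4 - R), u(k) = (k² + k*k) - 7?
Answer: 140228/3 ≈ 46743.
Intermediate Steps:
u(k) = -7 + 2*k² (u(k) = (k² + k²) - 7 = 2*k² - 7 = -7 + 2*k²)
c(d, R) = 4/3 - d/3 (c(d, R) = -((d + R) + (-4 - R))/3 = -((R + d) + (-4 - R))/3 = -(-4 + d)/3 = 4/3 - d/3)
D = -10/3 (D = -(4/3 - ⅓*(-6)) = -(4/3 + 2) = -1*10/3 = -10/3 ≈ -3.3333)
D - 1*(-46746) = -10/3 - 1*(-46746) = -10/3 + 46746 = 140228/3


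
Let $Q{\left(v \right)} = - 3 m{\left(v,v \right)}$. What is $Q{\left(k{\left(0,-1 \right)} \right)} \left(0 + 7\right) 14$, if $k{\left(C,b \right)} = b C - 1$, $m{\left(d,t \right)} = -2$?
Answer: $588$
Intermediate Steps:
$k{\left(C,b \right)} = -1 + C b$ ($k{\left(C,b \right)} = C b - 1 = -1 + C b$)
$Q{\left(v \right)} = 6$ ($Q{\left(v \right)} = \left(-3\right) \left(-2\right) = 6$)
$Q{\left(k{\left(0,-1 \right)} \right)} \left(0 + 7\right) 14 = 6 \left(0 + 7\right) 14 = 6 \cdot 7 \cdot 14 = 42 \cdot 14 = 588$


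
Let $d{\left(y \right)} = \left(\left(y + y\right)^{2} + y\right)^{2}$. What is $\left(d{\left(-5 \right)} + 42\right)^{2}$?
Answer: $82210489$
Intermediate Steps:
$d{\left(y \right)} = \left(y + 4 y^{2}\right)^{2}$ ($d{\left(y \right)} = \left(\left(2 y\right)^{2} + y\right)^{2} = \left(4 y^{2} + y\right)^{2} = \left(y + 4 y^{2}\right)^{2}$)
$\left(d{\left(-5 \right)} + 42\right)^{2} = \left(\left(-5\right)^{2} \left(1 + 4 \left(-5\right)\right)^{2} + 42\right)^{2} = \left(25 \left(1 - 20\right)^{2} + 42\right)^{2} = \left(25 \left(-19\right)^{2} + 42\right)^{2} = \left(25 \cdot 361 + 42\right)^{2} = \left(9025 + 42\right)^{2} = 9067^{2} = 82210489$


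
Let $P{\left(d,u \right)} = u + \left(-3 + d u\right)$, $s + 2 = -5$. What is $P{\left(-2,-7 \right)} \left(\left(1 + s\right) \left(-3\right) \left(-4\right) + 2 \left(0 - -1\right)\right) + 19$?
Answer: $-261$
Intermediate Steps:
$s = -7$ ($s = -2 - 5 = -7$)
$P{\left(d,u \right)} = -3 + u + d u$
$P{\left(-2,-7 \right)} \left(\left(1 + s\right) \left(-3\right) \left(-4\right) + 2 \left(0 - -1\right)\right) + 19 = \left(-3 - 7 - -14\right) \left(\left(1 - 7\right) \left(-3\right) \left(-4\right) + 2 \left(0 - -1\right)\right) + 19 = \left(-3 - 7 + 14\right) \left(\left(-6\right) \left(-3\right) \left(-4\right) + 2 \left(0 + 1\right)\right) + 19 = 4 \left(18 \left(-4\right) + 2 \cdot 1\right) + 19 = 4 \left(-72 + 2\right) + 19 = 4 \left(-70\right) + 19 = -280 + 19 = -261$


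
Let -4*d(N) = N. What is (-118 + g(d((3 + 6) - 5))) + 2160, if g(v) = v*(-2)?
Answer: 2044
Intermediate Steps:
d(N) = -N/4
g(v) = -2*v
(-118 + g(d((3 + 6) - 5))) + 2160 = (-118 - (-1)*((3 + 6) - 5)/2) + 2160 = (-118 - (-1)*(9 - 5)/2) + 2160 = (-118 - (-1)*4/2) + 2160 = (-118 - 2*(-1)) + 2160 = (-118 + 2) + 2160 = -116 + 2160 = 2044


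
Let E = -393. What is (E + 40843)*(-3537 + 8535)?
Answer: 202169100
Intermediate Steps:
(E + 40843)*(-3537 + 8535) = (-393 + 40843)*(-3537 + 8535) = 40450*4998 = 202169100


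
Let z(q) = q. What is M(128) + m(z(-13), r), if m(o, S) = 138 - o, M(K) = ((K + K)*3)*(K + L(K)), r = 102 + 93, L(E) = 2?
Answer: 99991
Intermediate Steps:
r = 195
M(K) = 6*K*(2 + K) (M(K) = ((K + K)*3)*(K + 2) = ((2*K)*3)*(2 + K) = (6*K)*(2 + K) = 6*K*(2 + K))
M(128) + m(z(-13), r) = 6*128*(2 + 128) + (138 - 1*(-13)) = 6*128*130 + (138 + 13) = 99840 + 151 = 99991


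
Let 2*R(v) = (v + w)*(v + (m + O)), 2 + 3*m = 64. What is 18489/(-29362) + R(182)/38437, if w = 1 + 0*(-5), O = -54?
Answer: -311250407/1128587194 ≈ -0.27579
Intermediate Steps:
m = 62/3 (m = -2/3 + (1/3)*64 = -2/3 + 64/3 = 62/3 ≈ 20.667)
w = 1 (w = 1 + 0 = 1)
R(v) = (1 + v)*(-100/3 + v)/2 (R(v) = ((v + 1)*(v + (62/3 - 54)))/2 = ((1 + v)*(v - 100/3))/2 = ((1 + v)*(-100/3 + v))/2 = (1 + v)*(-100/3 + v)/2)
18489/(-29362) + R(182)/38437 = 18489/(-29362) + (-50/3 + (1/2)*182**2 - 97/6*182)/38437 = 18489*(-1/29362) + (-50/3 + (1/2)*33124 - 8827/3)*(1/38437) = -18489/29362 + (-50/3 + 16562 - 8827/3)*(1/38437) = -18489/29362 + 13603*(1/38437) = -18489/29362 + 13603/38437 = -311250407/1128587194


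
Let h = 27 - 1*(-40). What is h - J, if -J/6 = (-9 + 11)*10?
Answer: 187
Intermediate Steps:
h = 67 (h = 27 + 40 = 67)
J = -120 (J = -6*(-9 + 11)*10 = -12*10 = -6*20 = -120)
h - J = 67 - 1*(-120) = 67 + 120 = 187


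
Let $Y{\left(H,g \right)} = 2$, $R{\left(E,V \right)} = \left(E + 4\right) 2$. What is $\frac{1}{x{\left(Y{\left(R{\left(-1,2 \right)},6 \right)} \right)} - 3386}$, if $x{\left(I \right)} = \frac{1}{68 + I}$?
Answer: $- \frac{70}{237019} \approx -0.00029533$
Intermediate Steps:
$R{\left(E,V \right)} = 8 + 2 E$ ($R{\left(E,V \right)} = \left(4 + E\right) 2 = 8 + 2 E$)
$\frac{1}{x{\left(Y{\left(R{\left(-1,2 \right)},6 \right)} \right)} - 3386} = \frac{1}{\frac{1}{68 + 2} - 3386} = \frac{1}{\frac{1}{70} - 3386} = \frac{1}{- \frac{237019}{70}} = - \frac{70}{237019}$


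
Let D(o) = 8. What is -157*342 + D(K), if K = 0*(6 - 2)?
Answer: -53686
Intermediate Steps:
K = 0 (K = 0*4 = 0)
-157*342 + D(K) = -157*342 + 8 = -53694 + 8 = -53686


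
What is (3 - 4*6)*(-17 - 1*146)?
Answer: 3423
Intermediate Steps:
(3 - 4*6)*(-17 - 1*146) = (3 - 24)*(-17 - 146) = -21*(-163) = 3423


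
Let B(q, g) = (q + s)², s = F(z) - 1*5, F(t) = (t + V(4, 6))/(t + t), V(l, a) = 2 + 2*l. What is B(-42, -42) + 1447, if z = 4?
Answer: 55913/16 ≈ 3494.6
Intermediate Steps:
F(t) = (10 + t)/(2*t) (F(t) = (t + (2 + 2*4))/(t + t) = (t + (2 + 8))/((2*t)) = (t + 10)*(1/(2*t)) = (10 + t)*(1/(2*t)) = (10 + t)/(2*t))
s = -13/4 (s = (½)*(10 + 4)/4 - 1*5 = (½)*(¼)*14 - 5 = 7/4 - 5 = -13/4 ≈ -3.2500)
B(q, g) = (-13/4 + q)² (B(q, g) = (q - 13/4)² = (-13/4 + q)²)
B(-42, -42) + 1447 = (-13 + 4*(-42))²/16 + 1447 = (-13 - 168)²/16 + 1447 = (1/16)*(-181)² + 1447 = (1/16)*32761 + 1447 = 32761/16 + 1447 = 55913/16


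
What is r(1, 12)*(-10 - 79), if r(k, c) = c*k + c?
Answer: -2136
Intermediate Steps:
r(k, c) = c + c*k
r(1, 12)*(-10 - 79) = (12*(1 + 1))*(-10 - 79) = (12*2)*(-89) = 24*(-89) = -2136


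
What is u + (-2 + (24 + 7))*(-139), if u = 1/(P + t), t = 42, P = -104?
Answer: -249923/62 ≈ -4031.0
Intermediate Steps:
u = -1/62 (u = 1/(-104 + 42) = 1/(-62) = -1/62 ≈ -0.016129)
u + (-2 + (24 + 7))*(-139) = -1/62 + (-2 + (24 + 7))*(-139) = -1/62 + (-2 + 31)*(-139) = -1/62 + 29*(-139) = -1/62 - 4031 = -249923/62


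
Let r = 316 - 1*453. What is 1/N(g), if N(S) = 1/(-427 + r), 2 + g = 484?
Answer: -564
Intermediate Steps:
g = 482 (g = -2 + 484 = 482)
r = -137 (r = 316 - 453 = -137)
N(S) = -1/564 (N(S) = 1/(-427 - 137) = 1/(-564) = -1/564)
1/N(g) = 1/(-1/564) = -564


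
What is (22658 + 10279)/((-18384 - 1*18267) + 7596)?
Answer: -10979/9685 ≈ -1.1336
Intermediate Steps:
(22658 + 10279)/((-18384 - 1*18267) + 7596) = 32937/((-18384 - 18267) + 7596) = 32937/(-36651 + 7596) = 32937/(-29055) = 32937*(-1/29055) = -10979/9685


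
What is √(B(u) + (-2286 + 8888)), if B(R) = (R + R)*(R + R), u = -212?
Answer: √186378 ≈ 431.72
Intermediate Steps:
B(R) = 4*R² (B(R) = (2*R)*(2*R) = 4*R²)
√(B(u) + (-2286 + 8888)) = √(4*(-212)² + (-2286 + 8888)) = √(4*44944 + 6602) = √(179776 + 6602) = √186378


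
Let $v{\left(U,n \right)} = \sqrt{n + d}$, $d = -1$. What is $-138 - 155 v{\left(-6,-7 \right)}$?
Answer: $-138 - 310 i \sqrt{2} \approx -138.0 - 438.41 i$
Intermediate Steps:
$v{\left(U,n \right)} = \sqrt{-1 + n}$ ($v{\left(U,n \right)} = \sqrt{n - 1} = \sqrt{-1 + n}$)
$-138 - 155 v{\left(-6,-7 \right)} = -138 - 155 \sqrt{-1 - 7} = -138 - 155 \sqrt{-8} = -138 - 155 \cdot 2 i \sqrt{2} = -138 - 310 i \sqrt{2}$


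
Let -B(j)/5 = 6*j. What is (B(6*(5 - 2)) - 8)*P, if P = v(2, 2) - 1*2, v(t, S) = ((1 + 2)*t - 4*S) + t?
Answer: 1096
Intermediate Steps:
v(t, S) = -4*S + 4*t (v(t, S) = (3*t - 4*S) + t = (-4*S + 3*t) + t = -4*S + 4*t)
P = -2 (P = (-4*2 + 4*2) - 1*2 = (-8 + 8) - 2 = 0 - 2 = -2)
B(j) = -30*j
(B(6*(5 - 2)) - 8)*P = (-180*(5 - 2) - 8)*(-2) = (-180*3 - 8)*(-2) = (-30*18 - 8)*(-2) = (-540 - 8)*(-2) = -548*(-2) = 1096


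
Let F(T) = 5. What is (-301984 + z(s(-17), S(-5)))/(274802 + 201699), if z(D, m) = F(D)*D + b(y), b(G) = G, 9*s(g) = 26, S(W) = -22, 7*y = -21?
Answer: -2717753/4288509 ≈ -0.63373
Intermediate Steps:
y = -3 (y = (1/7)*(-21) = -3)
s(g) = 26/9 (s(g) = (1/9)*26 = 26/9)
z(D, m) = -3 + 5*D (z(D, m) = 5*D - 3 = -3 + 5*D)
(-301984 + z(s(-17), S(-5)))/(274802 + 201699) = (-301984 + (-3 + 5*(26/9)))/(274802 + 201699) = (-301984 + (-3 + 130/9))/476501 = (-301984 + 103/9)*(1/476501) = -2717753/9*1/476501 = -2717753/4288509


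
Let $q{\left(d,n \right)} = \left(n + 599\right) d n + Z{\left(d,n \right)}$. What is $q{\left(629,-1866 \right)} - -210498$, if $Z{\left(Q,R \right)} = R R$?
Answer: $1490788092$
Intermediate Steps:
$Z{\left(Q,R \right)} = R^{2}$
$q{\left(d,n \right)} = n^{2} + d n \left(599 + n\right)$ ($q{\left(d,n \right)} = \left(n + 599\right) d n + n^{2} = \left(599 + n\right) d n + n^{2} = d \left(599 + n\right) n + n^{2} = d n \left(599 + n\right) + n^{2} = n^{2} + d n \left(599 + n\right)$)
$q{\left(629,-1866 \right)} - -210498 = - 1866 \left(-1866 + 599 \cdot 629 + 629 \left(-1866\right)\right) - -210498 = - 1866 \left(-1866 + 376771 - 1173714\right) + 210498 = \left(-1866\right) \left(-798809\right) + 210498 = 1490577594 + 210498 = 1490788092$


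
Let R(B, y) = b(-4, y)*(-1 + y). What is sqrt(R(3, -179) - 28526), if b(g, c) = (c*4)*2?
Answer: sqrt(229234) ≈ 478.78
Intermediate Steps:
b(g, c) = 8*c (b(g, c) = (4*c)*2 = 8*c)
R(B, y) = 8*y*(-1 + y) (R(B, y) = (8*y)*(-1 + y) = 8*y*(-1 + y))
sqrt(R(3, -179) - 28526) = sqrt(8*(-179)*(-1 - 179) - 28526) = sqrt(8*(-179)*(-180) - 28526) = sqrt(257760 - 28526) = sqrt(229234)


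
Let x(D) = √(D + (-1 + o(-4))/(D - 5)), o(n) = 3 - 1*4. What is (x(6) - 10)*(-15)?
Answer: 120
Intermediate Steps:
o(n) = -1 (o(n) = 3 - 4 = -1)
x(D) = √(D - 2/(-5 + D)) (x(D) = √(D + (-1 - 1)/(D - 5)) = √(D - 2/(-5 + D)))
(x(6) - 10)*(-15) = (√((-2 + 6*(-5 + 6))/(-5 + 6)) - 10)*(-15) = (√((-2 + 6*1)/1) - 10)*(-15) = (√(1*(-2 + 6)) - 10)*(-15) = (√(1*4) - 10)*(-15) = (√4 - 10)*(-15) = (2 - 10)*(-15) = -8*(-15) = 120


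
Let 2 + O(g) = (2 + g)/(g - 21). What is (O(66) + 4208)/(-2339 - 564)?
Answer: -189338/130635 ≈ -1.4494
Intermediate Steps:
O(g) = -2 + (2 + g)/(-21 + g) (O(g) = -2 + (2 + g)/(g - 21) = -2 + (2 + g)/(-21 + g))
(O(66) + 4208)/(-2339 - 564) = ((44 - 1*66)/(-21 + 66) + 4208)/(-2339 - 564) = ((44 - 66)/45 + 4208)/(-2903) = ((1/45)*(-22) + 4208)*(-1/2903) = (-22/45 + 4208)*(-1/2903) = (189338/45)*(-1/2903) = -189338/130635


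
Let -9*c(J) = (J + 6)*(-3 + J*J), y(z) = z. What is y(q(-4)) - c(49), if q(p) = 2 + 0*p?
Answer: 131908/9 ≈ 14656.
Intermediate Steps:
q(p) = 2 (q(p) = 2 + 0 = 2)
c(J) = -(-3 + J²)*(6 + J)/9 (c(J) = -(J + 6)*(-3 + J*J)/9 = -(6 + J)*(-3 + J²)/9 = -(-3 + J²)*(6 + J)/9)
y(q(-4)) - c(49) = 2 - (2 - ⅔*49² - ⅑*49³ + (⅓)*49) = 2 - (2 - ⅔*2401 - ⅑*117649 + 49/3) = 2 - (2 - 4802/3 - 117649/9 + 49/3) = 2 - 1*(-131890/9) = 2 + 131890/9 = 131908/9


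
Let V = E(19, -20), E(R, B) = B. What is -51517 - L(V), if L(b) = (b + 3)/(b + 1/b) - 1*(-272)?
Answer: -20767729/401 ≈ -51790.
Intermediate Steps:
V = -20
L(b) = 272 + (3 + b)/(b + 1/b) (L(b) = (3 + b)/(b + 1/b) + 272 = 272 + (3 + b)/(b + 1/b))
-51517 - L(V) = -51517 - (272 + 3*(-20) + 273*(-20)²)/(1 + (-20)²) = -51517 - (272 - 60 + 273*400)/(1 + 400) = -51517 - (272 - 60 + 109200)/401 = -51517 - 109412/401 = -20767729/401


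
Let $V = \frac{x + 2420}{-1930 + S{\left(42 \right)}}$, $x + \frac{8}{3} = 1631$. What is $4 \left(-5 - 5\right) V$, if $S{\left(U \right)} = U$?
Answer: $\frac{60725}{708} \approx 85.77$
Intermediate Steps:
$x = \frac{4885}{3}$ ($x = - \frac{8}{3} + 1631 = \frac{4885}{3} \approx 1628.3$)
$V = - \frac{12145}{5664}$ ($V = \frac{\frac{4885}{3} + 2420}{-1930 + 42} = \frac{12145}{3 \left(-1888\right)} = \frac{12145}{3} \left(- \frac{1}{1888}\right) = - \frac{12145}{5664} \approx -2.1442$)
$4 \left(-5 - 5\right) V = 4 \left(-5 - 5\right) \left(- \frac{12145}{5664}\right) = 4 \left(-10\right) \left(- \frac{12145}{5664}\right) = \left(-40\right) \left(- \frac{12145}{5664}\right) = \frac{60725}{708}$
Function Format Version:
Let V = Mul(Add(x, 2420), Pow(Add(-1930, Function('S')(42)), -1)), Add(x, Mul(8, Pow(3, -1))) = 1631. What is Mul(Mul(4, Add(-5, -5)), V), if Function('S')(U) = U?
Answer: Rational(60725, 708) ≈ 85.770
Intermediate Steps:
x = Rational(4885, 3) (x = Add(Rational(-8, 3), 1631) = Rational(4885, 3) ≈ 1628.3)
V = Rational(-12145, 5664) (V = Mul(Add(Rational(4885, 3), 2420), Pow(Add(-1930, 42), -1)) = Mul(Rational(12145, 3), Pow(-1888, -1)) = Mul(Rational(12145, 3), Rational(-1, 1888)) = Rational(-12145, 5664) ≈ -2.1442)
Mul(Mul(4, Add(-5, -5)), V) = Mul(Mul(4, Add(-5, -5)), Rational(-12145, 5664)) = Mul(Mul(4, -10), Rational(-12145, 5664)) = Mul(-40, Rational(-12145, 5664)) = Rational(60725, 708)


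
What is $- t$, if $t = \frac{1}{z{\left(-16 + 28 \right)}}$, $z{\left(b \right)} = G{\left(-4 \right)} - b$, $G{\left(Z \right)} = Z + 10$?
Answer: $\frac{1}{6} \approx 0.16667$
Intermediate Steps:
$G{\left(Z \right)} = 10 + Z$
$z{\left(b \right)} = 6 - b$ ($z{\left(b \right)} = \left(10 - 4\right) - b = 6 - b$)
$t = - \frac{1}{6}$ ($t = \frac{1}{6 - \left(-16 + 28\right)} = \frac{1}{6 - 12} = \frac{1}{-6} = - \frac{1}{6} \approx -0.16667$)
$- t = \left(-1\right) \left(- \frac{1}{6}\right) = \frac{1}{6}$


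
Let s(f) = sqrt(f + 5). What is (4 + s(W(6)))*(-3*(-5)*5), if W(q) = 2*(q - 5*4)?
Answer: 300 + 75*I*sqrt(23) ≈ 300.0 + 359.69*I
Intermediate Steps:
W(q) = -40 + 2*q (W(q) = 2*(q - 20) = 2*(-20 + q) = -40 + 2*q)
s(f) = sqrt(5 + f)
(4 + s(W(6)))*(-3*(-5)*5) = (4 + sqrt(5 + (-40 + 2*6)))*(-3*(-5)*5) = (4 + sqrt(5 + (-40 + 12)))*(15*5) = (4 + sqrt(5 - 28))*75 = (4 + sqrt(-23))*75 = (4 + I*sqrt(23))*75 = 300 + 75*I*sqrt(23)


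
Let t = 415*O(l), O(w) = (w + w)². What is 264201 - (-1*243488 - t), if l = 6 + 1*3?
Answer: 642149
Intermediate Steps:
l = 9 (l = 6 + 3 = 9)
O(w) = 4*w² (O(w) = (2*w)² = 4*w²)
t = 134460 (t = 415*(4*9²) = 415*(4*81) = 415*324 = 134460)
264201 - (-1*243488 - t) = 264201 - (-1*243488 - 1*134460) = 264201 - (-243488 - 134460) = 264201 - 1*(-377948) = 264201 + 377948 = 642149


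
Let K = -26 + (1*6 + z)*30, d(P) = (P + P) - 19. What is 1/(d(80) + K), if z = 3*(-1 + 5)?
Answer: 1/655 ≈ 0.0015267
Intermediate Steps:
z = 12 (z = 3*4 = 12)
d(P) = -19 + 2*P (d(P) = 2*P - 19 = -19 + 2*P)
K = 514 (K = -26 + (1*6 + 12)*30 = -26 + (6 + 12)*30 = -26 + 18*30 = -26 + 540 = 514)
1/(d(80) + K) = 1/((-19 + 2*80) + 514) = 1/((-19 + 160) + 514) = 1/(141 + 514) = 1/655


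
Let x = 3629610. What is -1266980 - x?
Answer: -4896590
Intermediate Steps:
-1266980 - x = -1266980 - 1*3629610 = -1266980 - 3629610 = -4896590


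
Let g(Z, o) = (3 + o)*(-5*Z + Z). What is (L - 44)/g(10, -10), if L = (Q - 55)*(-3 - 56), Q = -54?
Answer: 6387/280 ≈ 22.811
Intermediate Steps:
L = 6431 (L = (-54 - 55)*(-3 - 56) = -109*(-59) = 6431)
g(Z, o) = -4*Z*(3 + o) (g(Z, o) = (3 + o)*(-4*Z) = -4*Z*(3 + o))
(L - 44)/g(10, -10) = (6431 - 44)/((-4*10*(3 - 10))) = 6387/((-4*10*(-7))) = 6387/280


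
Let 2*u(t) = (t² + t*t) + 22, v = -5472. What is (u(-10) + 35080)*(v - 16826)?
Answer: -784688918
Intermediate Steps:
u(t) = 11 + t² (u(t) = ((t² + t*t) + 22)/2 = ((t² + t²) + 22)/2 = (2*t² + 22)/2 = (22 + 2*t²)/2 = 11 + t²)
(u(-10) + 35080)*(v - 16826) = ((11 + (-10)²) + 35080)*(-5472 - 16826) = ((11 + 100) + 35080)*(-22298) = (111 + 35080)*(-22298) = 35191*(-22298) = -784688918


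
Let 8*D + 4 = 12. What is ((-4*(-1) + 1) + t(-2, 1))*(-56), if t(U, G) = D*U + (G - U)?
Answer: -336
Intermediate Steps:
D = 1 (D = -½ + (⅛)*12 = -½ + 3/2 = 1)
t(U, G) = G (t(U, G) = 1*U + (G - U) = U + (G - U) = G)
((-4*(-1) + 1) + t(-2, 1))*(-56) = ((-4*(-1) + 1) + 1)*(-56) = ((4 + 1) + 1)*(-56) = (5 + 1)*(-56) = 6*(-56) = -336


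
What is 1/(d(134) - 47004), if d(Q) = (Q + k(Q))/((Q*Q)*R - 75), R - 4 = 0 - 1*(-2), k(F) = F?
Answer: -107661/5060497376 ≈ -2.1275e-5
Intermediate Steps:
R = 6 (R = 4 + (0 - 1*(-2)) = 4 + (0 + 2) = 4 + 2 = 6)
d(Q) = 2*Q/(-75 + 6*Q**2) (d(Q) = (Q + Q)/((Q*Q)*6 - 75) = (2*Q)/(Q**2*6 - 75) = (2*Q)/(6*Q**2 - 75) = (2*Q)/(-75 + 6*Q**2) = 2*Q/(-75 + 6*Q**2))
1/(d(134) - 47004) = 1/((2/3)*134/(-25 + 2*134**2) - 47004) = 1/((2/3)*134/(-25 + 2*17956) - 47004) = 1/((2/3)*134/(-25 + 35912) - 47004) = 1/((2/3)*134/35887 - 47004) = 1/((2/3)*134*(1/35887) - 47004) = 1/(268/107661 - 47004) = 1/(-5060497376/107661) = -107661/5060497376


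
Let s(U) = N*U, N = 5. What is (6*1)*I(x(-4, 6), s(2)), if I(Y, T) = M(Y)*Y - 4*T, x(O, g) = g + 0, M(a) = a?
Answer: -24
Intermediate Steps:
s(U) = 5*U
x(O, g) = g
I(Y, T) = Y² - 4*T (I(Y, T) = Y*Y - 4*T = Y² - 4*T)
(6*1)*I(x(-4, 6), s(2)) = (6*1)*(6² - 20*2) = 6*(36 - 4*10) = 6*(36 - 40) = 6*(-4) = -24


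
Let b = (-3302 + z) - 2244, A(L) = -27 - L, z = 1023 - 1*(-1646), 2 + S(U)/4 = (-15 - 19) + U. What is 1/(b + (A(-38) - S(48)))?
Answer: -1/2914 ≈ -0.00034317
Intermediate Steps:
S(U) = -144 + 4*U (S(U) = -8 + 4*((-15 - 19) + U) = -8 + 4*(-34 + U) = -8 + (-136 + 4*U) = -144 + 4*U)
z = 2669 (z = 1023 + 1646 = 2669)
b = -2877 (b = (-3302 + 2669) - 2244 = -633 - 2244 = -2877)
1/(b + (A(-38) - S(48))) = 1/(-2877 + ((-27 - 1*(-38)) - (-144 + 4*48))) = 1/(-2877 + ((-27 + 38) - (-144 + 192))) = 1/(-2877 + (11 - 1*48)) = 1/(-2877 + (11 - 48)) = 1/(-2877 - 37) = 1/(-2914) = -1/2914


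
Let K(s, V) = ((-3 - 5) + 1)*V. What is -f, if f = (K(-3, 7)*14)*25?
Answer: 17150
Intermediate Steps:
K(s, V) = -7*V (K(s, V) = (-8 + 1)*V = -7*V)
f = -17150 (f = (-7*7*14)*25 = -49*14*25 = -686*25 = -17150)
-f = -1*(-17150) = 17150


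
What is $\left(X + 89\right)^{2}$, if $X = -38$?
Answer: $2601$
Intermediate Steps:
$\left(X + 89\right)^{2} = \left(-38 + 89\right)^{2} = 51^{2} = 2601$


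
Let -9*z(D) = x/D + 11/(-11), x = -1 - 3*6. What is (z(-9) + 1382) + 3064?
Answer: 360116/81 ≈ 4445.9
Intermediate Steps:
x = -19 (x = -1 - 18 = -19)
z(D) = 1/9 + 19/(9*D) (z(D) = -(-19/D + 11/(-11))/9 = -(-19/D + 11*(-1/11))/9 = -(-19/D - 1)/9 = -(-1 - 19/D)/9 = 1/9 + 19/(9*D))
(z(-9) + 1382) + 3064 = ((1/9)*(19 - 9)/(-9) + 1382) + 3064 = ((1/9)*(-1/9)*10 + 1382) + 3064 = (-10/81 + 1382) + 3064 = 111932/81 + 3064 = 360116/81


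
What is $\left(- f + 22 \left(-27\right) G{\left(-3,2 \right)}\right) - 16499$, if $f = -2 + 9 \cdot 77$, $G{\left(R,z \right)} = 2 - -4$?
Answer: $-20754$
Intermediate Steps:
$G{\left(R,z \right)} = 6$ ($G{\left(R,z \right)} = 2 + 4 = 6$)
$f = 691$ ($f = -2 + 693 = 691$)
$\left(- f + 22 \left(-27\right) G{\left(-3,2 \right)}\right) - 16499 = \left(\left(-1\right) 691 + 22 \left(-27\right) 6\right) - 16499 = \left(-691 - 3564\right) - 16499 = -4255 - 16499 = -20754$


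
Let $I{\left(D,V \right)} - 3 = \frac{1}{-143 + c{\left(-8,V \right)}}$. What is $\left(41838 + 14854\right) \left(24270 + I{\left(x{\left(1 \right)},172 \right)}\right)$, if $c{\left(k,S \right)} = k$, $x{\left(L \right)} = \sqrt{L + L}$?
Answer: $\frac{207788765624}{151} \approx 1.3761 \cdot 10^{9}$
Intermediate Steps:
$x{\left(L \right)} = \sqrt{2} \sqrt{L}$ ($x{\left(L \right)} = \sqrt{2 L} = \sqrt{2} \sqrt{L}$)
$I{\left(D,V \right)} = \frac{452}{151}$ ($I{\left(D,V \right)} = 3 + \frac{1}{-143 - 8} = 3 + \frac{1}{-151} = 3 - \frac{1}{151} = \frac{452}{151}$)
$\left(41838 + 14854\right) \left(24270 + I{\left(x{\left(1 \right)},172 \right)}\right) = \left(41838 + 14854\right) \left(24270 + \frac{452}{151}\right) = 56692 \cdot \frac{3665222}{151} = \frac{207788765624}{151}$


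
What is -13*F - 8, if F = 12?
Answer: -164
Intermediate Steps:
-13*F - 8 = -13*12 - 8 = -156 - 8 = -164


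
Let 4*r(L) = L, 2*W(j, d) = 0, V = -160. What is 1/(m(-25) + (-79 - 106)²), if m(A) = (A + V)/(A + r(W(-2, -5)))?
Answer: 5/171162 ≈ 2.9212e-5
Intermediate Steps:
W(j, d) = 0 (W(j, d) = (½)*0 = 0)
r(L) = L/4
m(A) = (-160 + A)/A (m(A) = (A - 160)/(A + (¼)*0) = (-160 + A)/(A + 0) = (-160 + A)/A)
1/(m(-25) + (-79 - 106)²) = 1/((-160 - 25)/(-25) + (-79 - 106)²) = 1/(-1/25*(-185) + (-185)²) = 1/(37/5 + 34225) = 1/(171162/5) = 5/171162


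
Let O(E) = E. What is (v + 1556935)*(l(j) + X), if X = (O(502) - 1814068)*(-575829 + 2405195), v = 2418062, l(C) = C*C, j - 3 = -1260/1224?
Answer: -15245041386101596125459/1156 ≈ -1.3188e+19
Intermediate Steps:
j = 67/34 (j = 3 - 1260/1224 = 3 - 1260*1/1224 = 3 - 35/34 = 67/34 ≈ 1.9706)
l(C) = C**2
X = -3317675979156 (X = (502 - 1814068)*(-575829 + 2405195) = -1813566*1829366 = -3317675979156)
(v + 1556935)*(l(j) + X) = (2418062 + 1556935)*((67/34)**2 - 3317675979156) = 3974997*(4489/1156 - 3317675979156) = 3974997*(-3835233431899847/1156) = -15245041386101596125459/1156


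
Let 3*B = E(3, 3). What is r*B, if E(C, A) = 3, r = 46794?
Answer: 46794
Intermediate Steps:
B = 1 (B = (⅓)*3 = 1)
r*B = 46794*1 = 46794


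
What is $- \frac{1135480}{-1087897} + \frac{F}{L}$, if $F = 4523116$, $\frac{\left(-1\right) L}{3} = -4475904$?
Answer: $\frac{5041895687203}{3651991900416} \approx 1.3806$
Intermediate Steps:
$L = 13427712$ ($L = \left(-3\right) \left(-4475904\right) = 13427712$)
$- \frac{1135480}{-1087897} + \frac{F}{L} = - \frac{1135480}{-1087897} + \frac{4523116}{13427712} = \left(-1135480\right) \left(- \frac{1}{1087897}\right) + 4523116 \cdot \frac{1}{13427712} = \frac{1135480}{1087897} + \frac{1130779}{3356928} = \frac{5041895687203}{3651991900416}$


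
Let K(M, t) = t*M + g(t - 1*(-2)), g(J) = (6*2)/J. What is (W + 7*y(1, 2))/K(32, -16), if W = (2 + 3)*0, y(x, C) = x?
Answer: -49/3590 ≈ -0.013649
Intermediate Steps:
g(J) = 12/J
K(M, t) = 12/(2 + t) + M*t (K(M, t) = t*M + 12/(t - 1*(-2)) = M*t + 12/(t + 2) = M*t + 12/(2 + t) = 12/(2 + t) + M*t)
W = 0 (W = 5*0 = 0)
(W + 7*y(1, 2))/K(32, -16) = (0 + 7*1)/(((12 + 32*(-16)*(2 - 16))/(2 - 16))) = (0 + 7)/(((12 + 32*(-16)*(-14))/(-14))) = 7/((-(12 + 7168)/14)) = 7/((-1/14*7180)) = 7/(-3590/7) = 7*(-7/3590) = -49/3590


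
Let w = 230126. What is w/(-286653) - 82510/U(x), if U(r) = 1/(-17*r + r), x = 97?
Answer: 36707498744434/286653 ≈ 1.2806e+8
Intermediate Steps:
U(r) = -1/(16*r) (U(r) = 1/(-16*r) = -1/(16*r))
w/(-286653) - 82510/U(x) = 230126/(-286653) - 82510/((-1/16/97)) = 230126*(-1/286653) - 82510/((-1/16*1/97)) = -230126/286653 - 82510/(-1/1552) = -230126/286653 - 82510*(-1552) = -230126/286653 + 128055520 = 36707498744434/286653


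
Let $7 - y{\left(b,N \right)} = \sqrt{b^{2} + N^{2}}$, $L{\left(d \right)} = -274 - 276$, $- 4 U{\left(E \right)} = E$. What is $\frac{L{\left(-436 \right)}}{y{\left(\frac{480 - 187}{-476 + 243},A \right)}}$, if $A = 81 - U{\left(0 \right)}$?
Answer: $\frac{209012650}{353615817} + \frac{128150 \sqrt{356275978}}{353615817} \approx 7.4314$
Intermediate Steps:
$U{\left(E \right)} = - \frac{E}{4}$
$L{\left(d \right)} = -550$ ($L{\left(d \right)} = -274 - 276 = -550$)
$A = 81$ ($A = 81 - \left(- \frac{1}{4}\right) 0 = 81 - 0 = 81 + 0 = 81$)
$y{\left(b,N \right)} = 7 - \sqrt{N^{2} + b^{2}}$ ($y{\left(b,N \right)} = 7 - \sqrt{b^{2} + N^{2}} = 7 - \sqrt{N^{2} + b^{2}}$)
$\frac{L{\left(-436 \right)}}{y{\left(\frac{480 - 187}{-476 + 243},A \right)}} = - \frac{550}{7 - \sqrt{81^{2} + \left(\frac{480 - 187}{-476 + 243}\right)^{2}}} = - \frac{550}{7 - \sqrt{6561 + \left(\frac{293}{-233}\right)^{2}}} = - \frac{550}{7 - \sqrt{6561 + \left(293 \left(- \frac{1}{233}\right)\right)^{2}}} = - \frac{550}{7 - \sqrt{6561 + \left(- \frac{293}{233}\right)^{2}}} = - \frac{550}{7 - \sqrt{6561 + \frac{85849}{54289}}} = - \frac{550}{7 - \sqrt{\frac{356275978}{54289}}} = - \frac{550}{7 - \frac{\sqrt{356275978}}{233}}$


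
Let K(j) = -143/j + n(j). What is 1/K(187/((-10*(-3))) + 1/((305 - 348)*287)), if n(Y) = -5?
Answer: -2307737/64481575 ≈ -0.035789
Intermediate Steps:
K(j) = -5 - 143/j (K(j) = -143/j - 5 = -5 - 143/j)
1/K(187/((-10*(-3))) + 1/((305 - 348)*287)) = 1/(-5 - 143/(187/((-10*(-3))) + 1/((305 - 348)*287))) = 1/(-5 - 143/(187/30 + (1/287)/(-43))) = 1/(-5 - 143/(187*(1/30) - 1/43*1/287)) = 1/(-5 - 143/(187/30 - 1/12341)) = 1/(-5 - 143/2307737/370230) = 1/(-5 - 143*370230/2307737) = 1/(-5 - 52942890/2307737) = 1/(-64481575/2307737) = -2307737/64481575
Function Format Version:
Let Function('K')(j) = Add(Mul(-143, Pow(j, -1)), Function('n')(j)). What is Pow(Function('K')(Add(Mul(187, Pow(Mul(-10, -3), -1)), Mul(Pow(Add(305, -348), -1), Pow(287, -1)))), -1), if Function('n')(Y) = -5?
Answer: Rational(-2307737, 64481575) ≈ -0.035789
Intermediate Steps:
Function('K')(j) = Add(-5, Mul(-143, Pow(j, -1))) (Function('K')(j) = Add(Mul(-143, Pow(j, -1)), -5) = Add(-5, Mul(-143, Pow(j, -1))))
Pow(Function('K')(Add(Mul(187, Pow(Mul(-10, -3), -1)), Mul(Pow(Add(305, -348), -1), Pow(287, -1)))), -1) = Pow(Add(-5, Mul(-143, Pow(Add(Mul(187, Pow(Mul(-10, -3), -1)), Mul(Pow(Add(305, -348), -1), Pow(287, -1))), -1))), -1) = Pow(Add(-5, Mul(-143, Pow(Add(Mul(187, Pow(30, -1)), Mul(Pow(-43, -1), Rational(1, 287))), -1))), -1) = Pow(Add(-5, Mul(-143, Pow(Add(Mul(187, Rational(1, 30)), Mul(Rational(-1, 43), Rational(1, 287))), -1))), -1) = Pow(Add(-5, Mul(-143, Pow(Add(Rational(187, 30), Rational(-1, 12341)), -1))), -1) = Pow(Add(-5, Mul(-143, Pow(Rational(2307737, 370230), -1))), -1) = Pow(Add(-5, Mul(-143, Rational(370230, 2307737))), -1) = Pow(Add(-5, Rational(-52942890, 2307737)), -1) = Pow(Rational(-64481575, 2307737), -1) = Rational(-2307737, 64481575)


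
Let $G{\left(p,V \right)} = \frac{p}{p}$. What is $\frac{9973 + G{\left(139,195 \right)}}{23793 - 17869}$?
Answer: $\frac{4987}{2962} \approx 1.6837$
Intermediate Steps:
$G{\left(p,V \right)} = 1$
$\frac{9973 + G{\left(139,195 \right)}}{23793 - 17869} = \frac{9973 + 1}{23793 - 17869} = \frac{9974}{5924} = 9974 \cdot \frac{1}{5924} = \frac{4987}{2962}$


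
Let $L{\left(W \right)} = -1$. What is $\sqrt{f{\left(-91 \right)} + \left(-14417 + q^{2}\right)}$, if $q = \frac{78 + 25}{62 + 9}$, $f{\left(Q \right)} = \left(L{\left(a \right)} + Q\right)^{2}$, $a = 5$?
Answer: $\frac{8 i \sqrt{468726}}{71} \approx 77.142 i$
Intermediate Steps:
$f{\left(Q \right)} = \left(-1 + Q\right)^{2}$
$q = \frac{103}{71} \approx 1.4507$
$\sqrt{f{\left(-91 \right)} + \left(-14417 + q^{2}\right)} = \sqrt{\left(-1 - 91\right)^{2} - \left(14417 - \left(\frac{103}{71}\right)^{2}\right)} = \sqrt{\left(-92\right)^{2} + \left(-14417 + \frac{10609}{5041}\right)} = \sqrt{8464 - \frac{72665488}{5041}} = \sqrt{- \frac{29998464}{5041}} = \frac{8 i \sqrt{468726}}{71}$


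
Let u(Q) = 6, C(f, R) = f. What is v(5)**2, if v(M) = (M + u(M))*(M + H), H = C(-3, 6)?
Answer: 484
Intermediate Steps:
H = -3
v(M) = (-3 + M)*(6 + M) (v(M) = (M + 6)*(M - 3) = (6 + M)*(-3 + M) = (-3 + M)*(6 + M))
v(5)**2 = (-18 + 5**2 + 3*5)**2 = (-18 + 25 + 15)**2 = 22**2 = 484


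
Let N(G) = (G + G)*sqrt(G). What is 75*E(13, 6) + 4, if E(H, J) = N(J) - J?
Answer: -446 + 900*sqrt(6) ≈ 1758.5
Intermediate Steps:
N(G) = 2*G**(3/2) (N(G) = (2*G)*sqrt(G) = 2*G**(3/2))
E(H, J) = -J + 2*J**(3/2) (E(H, J) = 2*J**(3/2) - J = -J + 2*J**(3/2))
75*E(13, 6) + 4 = 75*(-1*6 + 2*6**(3/2)) + 4 = 75*(-6 + 2*(6*sqrt(6))) + 4 = 75*(-6 + 12*sqrt(6)) + 4 = (-450 + 900*sqrt(6)) + 4 = -446 + 900*sqrt(6)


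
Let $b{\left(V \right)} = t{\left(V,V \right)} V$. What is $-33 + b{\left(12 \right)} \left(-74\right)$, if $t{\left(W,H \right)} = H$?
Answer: $-10689$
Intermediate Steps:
$b{\left(V \right)} = V^{2}$ ($b{\left(V \right)} = V V = V^{2}$)
$-33 + b{\left(12 \right)} \left(-74\right) = -33 + 12^{2} \left(-74\right) = -33 + 144 \left(-74\right) = -33 - 10656 = -10689$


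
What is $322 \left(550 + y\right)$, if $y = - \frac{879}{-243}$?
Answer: $\frac{14439446}{81} \approx 1.7826 \cdot 10^{5}$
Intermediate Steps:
$y = \frac{293}{81}$ ($y = \left(-879\right) \left(- \frac{1}{243}\right) = \frac{293}{81} \approx 3.6173$)
$322 \left(550 + y\right) = 322 \left(550 + \frac{293}{81}\right) = 322 \cdot \frac{44843}{81} = \frac{14439446}{81}$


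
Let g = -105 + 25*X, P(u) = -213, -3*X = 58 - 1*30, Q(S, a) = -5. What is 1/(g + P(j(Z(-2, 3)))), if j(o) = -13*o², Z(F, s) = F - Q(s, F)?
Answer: -3/1654 ≈ -0.0018138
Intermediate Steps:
X = -28/3 (X = -(58 - 1*30)/3 = -(58 - 30)/3 = -⅓*28 = -28/3 ≈ -9.3333)
Z(F, s) = 5 + F (Z(F, s) = F - 1*(-5) = F + 5 = 5 + F)
g = -1015/3 (g = -105 + 25*(-28/3) = -105 - 700/3 = -1015/3 ≈ -338.33)
1/(g + P(j(Z(-2, 3)))) = 1/(-1015/3 - 213) = 1/(-1654/3) = -3/1654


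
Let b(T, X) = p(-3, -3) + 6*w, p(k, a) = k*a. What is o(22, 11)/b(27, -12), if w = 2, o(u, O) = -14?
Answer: -2/3 ≈ -0.66667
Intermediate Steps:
p(k, a) = a*k
b(T, X) = 21 (b(T, X) = -3*(-3) + 6*2 = 9 + 12 = 21)
o(22, 11)/b(27, -12) = -14/21 = -14*1/21 = -2/3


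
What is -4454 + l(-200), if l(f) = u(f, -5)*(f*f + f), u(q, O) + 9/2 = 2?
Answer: -103954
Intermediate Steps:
u(q, O) = -5/2 (u(q, O) = -9/2 + 2 = -5/2)
l(f) = -5*f/2 - 5*f²/2 (l(f) = -5*(f*f + f)/2 = -5*(f² + f)/2 = -5*(f + f²)/2 = -5*f/2 - 5*f²/2)
-4454 + l(-200) = -4454 - 5/2*(-200)*(1 - 200) = -4454 - 5/2*(-200)*(-199) = -4454 - 99500 = -103954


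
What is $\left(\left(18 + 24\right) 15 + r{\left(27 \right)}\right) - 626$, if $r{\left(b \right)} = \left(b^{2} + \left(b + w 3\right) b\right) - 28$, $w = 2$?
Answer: $1596$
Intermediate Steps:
$r{\left(b \right)} = -28 + b^{2} + b \left(6 + b\right)$ ($r{\left(b \right)} = \left(b^{2} + \left(b + 2 \cdot 3\right) b\right) - 28 = \left(b^{2} + \left(b + 6\right) b\right) - 28 = \left(b^{2} + \left(6 + b\right) b\right) - 28 = \left(b^{2} + b \left(6 + b\right)\right) - 28 = -28 + b^{2} + b \left(6 + b\right)$)
$\left(\left(18 + 24\right) 15 + r{\left(27 \right)}\right) - 626 = \left(\left(18 + 24\right) 15 + \left(-28 + 2 \cdot 27^{2} + 6 \cdot 27\right)\right) - 626 = \left(42 \cdot 15 + \left(-28 + 2 \cdot 729 + 162\right)\right) - 626 = \left(630 + \left(-28 + 1458 + 162\right)\right) - 626 = \left(630 + 1592\right) - 626 = 2222 - 626 = 1596$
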